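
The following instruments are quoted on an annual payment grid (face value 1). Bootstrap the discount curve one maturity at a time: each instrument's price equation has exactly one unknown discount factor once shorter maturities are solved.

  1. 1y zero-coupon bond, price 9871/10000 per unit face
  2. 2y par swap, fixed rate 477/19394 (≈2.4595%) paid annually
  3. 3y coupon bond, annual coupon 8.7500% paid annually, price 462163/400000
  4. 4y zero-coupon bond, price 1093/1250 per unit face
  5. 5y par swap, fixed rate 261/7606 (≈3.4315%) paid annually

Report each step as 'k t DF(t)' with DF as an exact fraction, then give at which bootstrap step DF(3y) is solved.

1 1 9871/10000
2 2 9523/10000
3 3 1133/1250
4 4 1093/1250
5 5 4217/5000
DF(3y) is solved at step 3

step 1 [1y] zero: DF = P = 9871/10000 ≈ 0.987100
step 2 [2y] swap r/1=477/19394: DF=(1 − 477/19394·(0.987100))/(1+477/19394) = 9523/10000 ≈ 0.952300
step 3 [3y] bond c/1=7/80: DF=(462163/400000 − 7/80·(0.987100+0.952300))/(1+7/80) = 1133/1250 ≈ 0.906400
step 4 [4y] zero: DF = P = 1093/1250 ≈ 0.874400
step 5 [5y] swap r/1=261/7606: DF=(1 − 261/7606·(0.987100+0.952300+0.906400+0.874400))/(1+261/7606) = 4217/5000 ≈ 0.843400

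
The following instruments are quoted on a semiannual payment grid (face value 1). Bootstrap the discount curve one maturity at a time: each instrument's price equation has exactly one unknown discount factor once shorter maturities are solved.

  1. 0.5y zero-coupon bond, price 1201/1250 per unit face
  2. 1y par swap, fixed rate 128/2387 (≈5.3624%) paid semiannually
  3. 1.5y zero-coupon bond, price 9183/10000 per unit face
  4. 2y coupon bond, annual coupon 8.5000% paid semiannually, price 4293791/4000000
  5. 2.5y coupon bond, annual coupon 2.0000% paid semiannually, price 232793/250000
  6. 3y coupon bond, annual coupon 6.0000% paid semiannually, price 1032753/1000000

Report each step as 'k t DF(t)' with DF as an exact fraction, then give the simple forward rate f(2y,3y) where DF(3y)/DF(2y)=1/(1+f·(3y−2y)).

1 1/2 1201/1250
2 1 593/625
3 3/2 9183/10000
4 2 1143/1250
5 5/2 8849/10000
6 3 8679/10000
f(2y,3y) = ((1143/1250)/(8679/10000) − 1)/(1) = 155/2893 ≈ 5.3578%

step 1 [0.5y] zero: DF = P = 1201/1250 ≈ 0.960800
step 2 [1y] swap r/2=64/2387: DF=(1 − 64/2387·(0.960800))/(1+64/2387) = 593/625 ≈ 0.948800
step 3 [1.5y] zero: DF = P = 9183/10000 ≈ 0.918300
step 4 [2y] bond c/2=17/400: DF=(4293791/4000000 − 17/400·(0.960800+0.948800+0.918300))/(1+17/400) = 1143/1250 ≈ 0.914400
step 5 [2.5y] bond c/2=1/100: DF=(232793/250000 − 1/100·(0.960800+0.948800+0.918300+0.914400))/(1+1/100) = 8849/10000 ≈ 0.884900
step 6 [3y] bond c/2=3/100: DF=(1032753/1000000 − 3/100·(0.960800+0.948800+0.918300+0.914400+0.884900))/(1+3/100) = 8679/10000 ≈ 0.867900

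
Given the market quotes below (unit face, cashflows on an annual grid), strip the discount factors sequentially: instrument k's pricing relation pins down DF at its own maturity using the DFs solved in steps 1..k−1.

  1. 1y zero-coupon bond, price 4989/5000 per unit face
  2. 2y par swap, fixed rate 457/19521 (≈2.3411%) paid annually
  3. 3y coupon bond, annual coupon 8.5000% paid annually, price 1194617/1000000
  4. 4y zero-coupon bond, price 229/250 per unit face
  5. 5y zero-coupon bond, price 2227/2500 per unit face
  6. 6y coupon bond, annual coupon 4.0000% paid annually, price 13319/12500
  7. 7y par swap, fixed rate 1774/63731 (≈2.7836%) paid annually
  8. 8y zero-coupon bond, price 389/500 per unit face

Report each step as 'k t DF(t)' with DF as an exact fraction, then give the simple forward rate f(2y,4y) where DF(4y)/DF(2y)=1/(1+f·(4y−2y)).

1 1 4989/5000
2 2 9543/10000
3 3 9481/10000
4 4 229/250
5 5 2227/2500
6 6 1687/2000
7 7 4113/5000
8 8 389/500
f(2y,4y) = ((9543/10000)/(229/250) − 1)/(2) = 383/18320 ≈ 2.0906%

step 1 [1y] zero: DF = P = 4989/5000 ≈ 0.997800
step 2 [2y] swap r/1=457/19521: DF=(1 − 457/19521·(0.997800))/(1+457/19521) = 9543/10000 ≈ 0.954300
step 3 [3y] bond c/1=17/200: DF=(1194617/1000000 − 17/200·(0.997800+0.954300))/(1+17/200) = 9481/10000 ≈ 0.948100
step 4 [4y] zero: DF = P = 229/250 ≈ 0.916000
step 5 [5y] zero: DF = P = 2227/2500 ≈ 0.890800
step 6 [6y] bond c/1=1/25: DF=(13319/12500 − 1/25·(0.997800+0.954300+0.948100+0.916000+0.890800))/(1+1/25) = 1687/2000 ≈ 0.843500
step 7 [7y] swap r/1=1774/63731: DF=(1 − 1774/63731·(0.997800+0.954300+0.948100+0.916000+0.890800+0.843500))/(1+1774/63731) = 4113/5000 ≈ 0.822600
step 8 [8y] zero: DF = P = 389/500 ≈ 0.778000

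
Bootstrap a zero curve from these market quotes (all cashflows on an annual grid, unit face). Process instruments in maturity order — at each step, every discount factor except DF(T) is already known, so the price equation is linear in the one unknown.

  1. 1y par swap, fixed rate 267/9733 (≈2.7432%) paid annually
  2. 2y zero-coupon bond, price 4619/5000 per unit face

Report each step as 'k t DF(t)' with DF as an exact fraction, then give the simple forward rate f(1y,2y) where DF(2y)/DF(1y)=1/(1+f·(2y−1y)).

step 1 [1y] swap r/1=267/9733: DF=(1 − 267/9733·(0))/(1+267/9733) = 9733/10000 ≈ 0.973300
step 2 [2y] zero: DF = P = 4619/5000 ≈ 0.923800

1 1 9733/10000
2 2 4619/5000
f(1y,2y) = ((9733/10000)/(4619/5000) − 1)/(1) = 495/9238 ≈ 5.3583%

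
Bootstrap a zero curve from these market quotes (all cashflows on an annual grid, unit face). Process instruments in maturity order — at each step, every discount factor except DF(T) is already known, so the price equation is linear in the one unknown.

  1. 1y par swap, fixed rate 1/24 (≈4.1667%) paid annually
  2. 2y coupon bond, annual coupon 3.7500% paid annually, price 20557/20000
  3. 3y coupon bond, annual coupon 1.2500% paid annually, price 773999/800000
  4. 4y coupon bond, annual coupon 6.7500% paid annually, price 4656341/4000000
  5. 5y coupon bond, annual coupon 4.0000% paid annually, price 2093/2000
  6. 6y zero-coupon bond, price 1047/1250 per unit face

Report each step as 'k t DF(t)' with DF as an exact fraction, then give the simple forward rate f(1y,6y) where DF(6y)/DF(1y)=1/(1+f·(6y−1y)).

step 1 [1y] swap r/1=1/24: DF=(1 − 1/24·(0))/(1+1/24) = 24/25 ≈ 0.960000
step 2 [2y] bond c/1=3/80: DF=(20557/20000 − 3/80·(0.960000))/(1+3/80) = 239/250 ≈ 0.956000
step 3 [3y] bond c/1=1/80: DF=(773999/800000 − 1/80·(0.960000+0.956000))/(1+1/80) = 9319/10000 ≈ 0.931900
step 4 [4y] bond c/1=27/400: DF=(4656341/4000000 − 27/400·(0.960000+0.956000+0.931900))/(1+27/400) = 569/625 ≈ 0.910400
step 5 [5y] bond c/1=1/25: DF=(2093/2000 − 1/25·(0.960000+0.956000+0.931900+0.910400))/(1+1/25) = 8617/10000 ≈ 0.861700
step 6 [6y] zero: DF = P = 1047/1250 ≈ 0.837600

1 1 24/25
2 2 239/250
3 3 9319/10000
4 4 569/625
5 5 8617/10000
6 6 1047/1250
f(1y,6y) = ((24/25)/(1047/1250) − 1)/(5) = 51/1745 ≈ 2.9226%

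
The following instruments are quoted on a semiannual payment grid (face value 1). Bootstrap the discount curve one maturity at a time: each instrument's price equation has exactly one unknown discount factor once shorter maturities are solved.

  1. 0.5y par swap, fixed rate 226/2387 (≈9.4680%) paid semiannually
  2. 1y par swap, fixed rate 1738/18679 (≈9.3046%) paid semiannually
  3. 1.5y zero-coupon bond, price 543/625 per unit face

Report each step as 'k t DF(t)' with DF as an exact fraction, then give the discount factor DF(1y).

step 1 [0.5y] swap r/2=113/2387: DF=(1 − 113/2387·(0))/(1+113/2387) = 2387/2500 ≈ 0.954800
step 2 [1y] swap r/2=869/18679: DF=(1 − 869/18679·(0.954800))/(1+869/18679) = 9131/10000 ≈ 0.913100
step 3 [1.5y] zero: DF = P = 543/625 ≈ 0.868800

1 1/2 2387/2500
2 1 9131/10000
3 3/2 543/625
DF(1y) = 9131/10000 ≈ 0.913100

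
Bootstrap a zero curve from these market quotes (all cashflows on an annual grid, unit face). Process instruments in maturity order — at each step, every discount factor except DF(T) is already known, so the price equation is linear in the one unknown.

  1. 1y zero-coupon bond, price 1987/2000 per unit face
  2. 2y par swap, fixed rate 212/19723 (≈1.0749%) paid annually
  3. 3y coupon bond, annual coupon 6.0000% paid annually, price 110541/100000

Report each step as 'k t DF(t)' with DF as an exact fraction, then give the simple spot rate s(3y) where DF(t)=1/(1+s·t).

step 1 [1y] zero: DF = P = 1987/2000 ≈ 0.993500
step 2 [2y] swap r/1=212/19723: DF=(1 − 212/19723·(0.993500))/(1+212/19723) = 2447/2500 ≈ 0.978800
step 3 [3y] bond c/1=3/50: DF=(110541/100000 − 3/50·(0.993500+0.978800))/(1+3/50) = 582/625 ≈ 0.931200

1 1 1987/2000
2 2 2447/2500
3 3 582/625
s(3y) = (1/(582/625) − 1)/(3) = 43/1746 ≈ 2.4628%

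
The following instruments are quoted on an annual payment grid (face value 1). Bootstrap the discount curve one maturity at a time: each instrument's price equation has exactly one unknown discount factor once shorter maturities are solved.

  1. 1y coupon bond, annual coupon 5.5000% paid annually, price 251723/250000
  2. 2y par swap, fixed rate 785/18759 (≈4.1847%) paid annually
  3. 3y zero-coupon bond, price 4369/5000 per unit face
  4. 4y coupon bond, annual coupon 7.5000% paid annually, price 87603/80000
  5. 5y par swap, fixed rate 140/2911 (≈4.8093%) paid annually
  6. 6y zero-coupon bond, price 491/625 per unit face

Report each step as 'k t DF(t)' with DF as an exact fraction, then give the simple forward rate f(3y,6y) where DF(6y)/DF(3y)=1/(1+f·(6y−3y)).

step 1 [1y] bond c/1=11/200: DF=(251723/250000 − 11/200·(0))/(1+11/200) = 1193/1250 ≈ 0.954400
step 2 [2y] swap r/1=785/18759: DF=(1 − 785/18759·(0.954400))/(1+785/18759) = 1843/2000 ≈ 0.921500
step 3 [3y] zero: DF = P = 4369/5000 ≈ 0.873800
step 4 [4y] bond c/1=3/40: DF=(87603/80000 − 3/40·(0.954400+0.921500+0.873800))/(1+3/40) = 2067/2500 ≈ 0.826800
step 5 [5y] swap r/1=140/2911: DF=(1 − 140/2911·(0.954400+0.921500+0.873800+0.826800))/(1+140/2911) = 79/100 ≈ 0.790000
step 6 [6y] zero: DF = P = 491/625 ≈ 0.785600

1 1 1193/1250
2 2 1843/2000
3 3 4369/5000
4 4 2067/2500
5 5 79/100
6 6 491/625
f(3y,6y) = ((4369/5000)/(491/625) − 1)/(3) = 147/3928 ≈ 3.7424%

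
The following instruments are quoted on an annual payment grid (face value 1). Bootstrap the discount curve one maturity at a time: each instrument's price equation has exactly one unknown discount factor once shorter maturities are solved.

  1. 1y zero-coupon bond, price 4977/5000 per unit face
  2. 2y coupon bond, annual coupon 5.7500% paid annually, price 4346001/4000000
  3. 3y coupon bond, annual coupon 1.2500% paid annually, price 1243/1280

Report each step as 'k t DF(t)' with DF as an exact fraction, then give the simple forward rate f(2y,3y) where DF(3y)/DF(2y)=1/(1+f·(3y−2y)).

step 1 [1y] zero: DF = P = 4977/5000 ≈ 0.995400
step 2 [2y] bond c/1=23/400: DF=(4346001/4000000 − 23/400·(0.995400))/(1+23/400) = 9733/10000 ≈ 0.973300
step 3 [3y] bond c/1=1/80: DF=(1243/1280 − 1/80·(0.995400+0.973300))/(1+1/80) = 2337/2500 ≈ 0.934800

1 1 4977/5000
2 2 9733/10000
3 3 2337/2500
f(2y,3y) = ((9733/10000)/(2337/2500) − 1)/(1) = 385/9348 ≈ 4.1185%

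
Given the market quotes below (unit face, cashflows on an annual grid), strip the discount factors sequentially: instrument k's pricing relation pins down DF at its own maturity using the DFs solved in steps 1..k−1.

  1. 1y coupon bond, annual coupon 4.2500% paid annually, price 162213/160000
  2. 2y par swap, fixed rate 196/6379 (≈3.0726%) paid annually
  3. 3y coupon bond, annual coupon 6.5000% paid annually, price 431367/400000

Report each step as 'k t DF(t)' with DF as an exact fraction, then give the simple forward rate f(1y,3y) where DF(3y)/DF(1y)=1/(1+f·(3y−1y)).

1 1 389/400
2 2 2353/2500
3 3 4479/5000
f(1y,3y) = ((389/400)/(4479/5000) − 1)/(2) = 767/17916 ≈ 4.2811%

step 1 [1y] bond c/1=17/400: DF=(162213/160000 − 17/400·(0))/(1+17/400) = 389/400 ≈ 0.972500
step 2 [2y] swap r/1=196/6379: DF=(1 − 196/6379·(0.972500))/(1+196/6379) = 2353/2500 ≈ 0.941200
step 3 [3y] bond c/1=13/200: DF=(431367/400000 − 13/200·(0.972500+0.941200))/(1+13/200) = 4479/5000 ≈ 0.895800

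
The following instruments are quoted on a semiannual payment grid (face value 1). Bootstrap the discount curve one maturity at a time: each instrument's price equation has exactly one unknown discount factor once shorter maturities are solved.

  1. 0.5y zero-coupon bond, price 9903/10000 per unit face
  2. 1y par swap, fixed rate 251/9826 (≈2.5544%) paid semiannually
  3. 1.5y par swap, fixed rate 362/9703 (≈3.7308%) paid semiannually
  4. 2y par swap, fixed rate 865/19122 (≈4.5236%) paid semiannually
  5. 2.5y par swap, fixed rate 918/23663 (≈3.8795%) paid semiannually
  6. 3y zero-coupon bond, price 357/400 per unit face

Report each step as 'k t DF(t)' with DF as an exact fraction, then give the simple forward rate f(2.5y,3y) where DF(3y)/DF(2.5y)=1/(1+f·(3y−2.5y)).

step 1 [0.5y] zero: DF = P = 9903/10000 ≈ 0.990300
step 2 [1y] swap r/2=251/19652: DF=(1 − 251/19652·(0.990300))/(1+251/19652) = 9749/10000 ≈ 0.974900
step 3 [1.5y] swap r/2=181/9703: DF=(1 − 181/9703·(0.990300+0.974900))/(1+181/9703) = 9457/10000 ≈ 0.945700
step 4 [2y] swap r/2=865/38244: DF=(1 − 865/38244·(0.990300+0.974900+0.945700))/(1+865/38244) = 1827/2000 ≈ 0.913500
step 5 [2.5y] swap r/2=459/23663: DF=(1 − 459/23663·(0.990300+0.974900+0.945700+0.913500))/(1+459/23663) = 4541/5000 ≈ 0.908200
step 6 [3y] zero: DF = P = 357/400 ≈ 0.892500

1 1/2 9903/10000
2 1 9749/10000
3 3/2 9457/10000
4 2 1827/2000
5 5/2 4541/5000
6 3 357/400
f(2.5y,3y) = ((4541/5000)/(357/400) − 1)/(1/2) = 314/8925 ≈ 3.5182%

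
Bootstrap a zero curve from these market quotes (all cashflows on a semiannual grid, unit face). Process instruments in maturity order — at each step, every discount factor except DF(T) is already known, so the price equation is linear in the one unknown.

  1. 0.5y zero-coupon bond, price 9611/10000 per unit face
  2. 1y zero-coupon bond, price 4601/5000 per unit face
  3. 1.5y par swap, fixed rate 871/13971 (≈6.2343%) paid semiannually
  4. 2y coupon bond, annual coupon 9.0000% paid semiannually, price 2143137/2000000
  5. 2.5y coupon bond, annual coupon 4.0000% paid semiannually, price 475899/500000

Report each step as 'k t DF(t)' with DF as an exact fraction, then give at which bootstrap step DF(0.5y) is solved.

step 1 [0.5y] zero: DF = P = 9611/10000 ≈ 0.961100
step 2 [1y] zero: DF = P = 4601/5000 ≈ 0.920200
step 3 [1.5y] swap r/2=871/27942: DF=(1 − 871/27942·(0.961100+0.920200))/(1+871/27942) = 9129/10000 ≈ 0.912900
step 4 [2y] bond c/2=9/200: DF=(2143137/2000000 − 9/200·(0.961100+0.920200+0.912900))/(1+9/200) = 9051/10000 ≈ 0.905100
step 5 [2.5y] bond c/2=1/50: DF=(475899/500000 − 1/50·(0.961100+0.920200+0.912900+0.905100))/(1+1/50) = 4303/5000 ≈ 0.860600

1 1/2 9611/10000
2 1 4601/5000
3 3/2 9129/10000
4 2 9051/10000
5 5/2 4303/5000
DF(0.5y) is solved at step 1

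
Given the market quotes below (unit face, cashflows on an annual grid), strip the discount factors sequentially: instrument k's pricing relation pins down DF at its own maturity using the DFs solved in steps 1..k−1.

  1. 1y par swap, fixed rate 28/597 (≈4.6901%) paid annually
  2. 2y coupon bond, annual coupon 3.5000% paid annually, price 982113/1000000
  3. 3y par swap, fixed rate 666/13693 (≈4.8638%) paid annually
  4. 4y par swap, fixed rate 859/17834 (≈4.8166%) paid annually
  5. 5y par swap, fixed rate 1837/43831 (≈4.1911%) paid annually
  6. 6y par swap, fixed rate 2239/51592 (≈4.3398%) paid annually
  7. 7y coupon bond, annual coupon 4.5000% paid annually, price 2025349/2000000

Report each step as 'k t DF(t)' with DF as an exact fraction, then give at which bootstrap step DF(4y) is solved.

1 1 597/625
2 2 4583/5000
3 3 2167/2500
4 4 4141/5000
5 5 8163/10000
6 6 7761/10000
7 7 7469/10000
DF(4y) is solved at step 4

step 1 [1y] swap r/1=28/597: DF=(1 − 28/597·(0))/(1+28/597) = 597/625 ≈ 0.955200
step 2 [2y] bond c/1=7/200: DF=(982113/1000000 − 7/200·(0.955200))/(1+7/200) = 4583/5000 ≈ 0.916600
step 3 [3y] swap r/1=666/13693: DF=(1 − 666/13693·(0.955200+0.916600))/(1+666/13693) = 2167/2500 ≈ 0.866800
step 4 [4y] swap r/1=859/17834: DF=(1 − 859/17834·(0.955200+0.916600+0.866800))/(1+859/17834) = 4141/5000 ≈ 0.828200
step 5 [5y] swap r/1=1837/43831: DF=(1 − 1837/43831·(0.955200+0.916600+0.866800+0.828200))/(1+1837/43831) = 8163/10000 ≈ 0.816300
step 6 [6y] swap r/1=2239/51592: DF=(1 − 2239/51592·(0.955200+0.916600+0.866800+0.828200+0.816300))/(1+2239/51592) = 7761/10000 ≈ 0.776100
step 7 [7y] bond c/1=9/200: DF=(2025349/2000000 − 9/200·(0.955200+0.916600+0.866800+0.828200+0.816300+0.776100))/(1+9/200) = 7469/10000 ≈ 0.746900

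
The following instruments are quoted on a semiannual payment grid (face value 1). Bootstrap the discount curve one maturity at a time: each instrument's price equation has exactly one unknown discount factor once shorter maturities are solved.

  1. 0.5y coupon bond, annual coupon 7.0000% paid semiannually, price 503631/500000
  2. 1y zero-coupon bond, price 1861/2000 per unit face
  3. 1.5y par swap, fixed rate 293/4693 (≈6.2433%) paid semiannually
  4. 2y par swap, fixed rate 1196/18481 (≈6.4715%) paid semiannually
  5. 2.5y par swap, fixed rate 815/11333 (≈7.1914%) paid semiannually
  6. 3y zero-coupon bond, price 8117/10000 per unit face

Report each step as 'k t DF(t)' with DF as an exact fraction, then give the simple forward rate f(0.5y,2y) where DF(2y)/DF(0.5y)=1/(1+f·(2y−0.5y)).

1 1/2 2433/2500
2 1 1861/2000
3 3/2 9121/10000
4 2 2201/2500
5 5/2 837/1000
6 3 8117/10000
f(0.5y,2y) = ((2433/2500)/(2201/2500) − 1)/(3/2) = 464/6603 ≈ 7.0271%

step 1 [0.5y] bond c/2=7/200: DF=(503631/500000 − 7/200·(0))/(1+7/200) = 2433/2500 ≈ 0.973200
step 2 [1y] zero: DF = P = 1861/2000 ≈ 0.930500
step 3 [1.5y] swap r/2=293/9386: DF=(1 − 293/9386·(0.973200+0.930500))/(1+293/9386) = 9121/10000 ≈ 0.912100
step 4 [2y] swap r/2=598/18481: DF=(1 − 598/18481·(0.973200+0.930500+0.912100))/(1+598/18481) = 2201/2500 ≈ 0.880400
step 5 [2.5y] swap r/2=815/22666: DF=(1 − 815/22666·(0.973200+0.930500+0.912100+0.880400))/(1+815/22666) = 837/1000 ≈ 0.837000
step 6 [3y] zero: DF = P = 8117/10000 ≈ 0.811700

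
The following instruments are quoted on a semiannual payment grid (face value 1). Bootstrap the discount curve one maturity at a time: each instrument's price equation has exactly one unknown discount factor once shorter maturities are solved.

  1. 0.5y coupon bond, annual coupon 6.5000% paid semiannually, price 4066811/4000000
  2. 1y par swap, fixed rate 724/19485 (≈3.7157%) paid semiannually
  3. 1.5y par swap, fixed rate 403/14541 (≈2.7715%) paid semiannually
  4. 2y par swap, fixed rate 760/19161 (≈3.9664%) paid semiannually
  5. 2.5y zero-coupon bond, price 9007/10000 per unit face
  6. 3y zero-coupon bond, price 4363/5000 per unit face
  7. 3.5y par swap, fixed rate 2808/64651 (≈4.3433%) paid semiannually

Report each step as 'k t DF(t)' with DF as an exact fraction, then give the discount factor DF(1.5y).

step 1 [0.5y] bond c/2=13/400: DF=(4066811/4000000 − 13/400·(0))/(1+13/400) = 9847/10000 ≈ 0.984700
step 2 [1y] swap r/2=362/19485: DF=(1 − 362/19485·(0.984700))/(1+362/19485) = 4819/5000 ≈ 0.963800
step 3 [1.5y] swap r/2=403/29082: DF=(1 − 403/29082·(0.984700+0.963800))/(1+403/29082) = 9597/10000 ≈ 0.959700
step 4 [2y] swap r/2=380/19161: DF=(1 − 380/19161·(0.984700+0.963800+0.959700))/(1+380/19161) = 231/250 ≈ 0.924000
step 5 [2.5y] zero: DF = P = 9007/10000 ≈ 0.900700
step 6 [3y] zero: DF = P = 4363/5000 ≈ 0.872600
step 7 [3.5y] swap r/2=1404/64651: DF=(1 − 1404/64651·(0.984700+0.963800+0.959700+0.924000+0.900700+0.872600))/(1+1404/64651) = 2149/2500 ≈ 0.859600

1 1/2 9847/10000
2 1 4819/5000
3 3/2 9597/10000
4 2 231/250
5 5/2 9007/10000
6 3 4363/5000
7 7/2 2149/2500
DF(1.5y) = 9597/10000 ≈ 0.959700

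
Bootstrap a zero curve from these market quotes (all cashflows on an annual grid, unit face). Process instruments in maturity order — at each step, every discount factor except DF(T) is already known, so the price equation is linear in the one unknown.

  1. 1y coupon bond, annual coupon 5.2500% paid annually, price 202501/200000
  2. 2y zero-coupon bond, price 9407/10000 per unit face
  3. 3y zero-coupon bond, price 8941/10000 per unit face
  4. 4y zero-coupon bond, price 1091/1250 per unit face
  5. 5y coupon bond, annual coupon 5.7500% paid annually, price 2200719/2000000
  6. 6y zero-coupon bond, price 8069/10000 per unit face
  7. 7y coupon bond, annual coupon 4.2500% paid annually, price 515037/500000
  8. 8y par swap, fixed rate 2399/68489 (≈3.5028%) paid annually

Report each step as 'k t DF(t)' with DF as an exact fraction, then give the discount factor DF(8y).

1 1 481/500
2 2 9407/10000
3 3 8941/10000
4 4 1091/1250
5 5 841/1000
6 6 8069/10000
7 7 7713/10000
8 8 7601/10000
DF(8y) = 7601/10000 ≈ 0.760100

step 1 [1y] bond c/1=21/400: DF=(202501/200000 − 21/400·(0))/(1+21/400) = 481/500 ≈ 0.962000
step 2 [2y] zero: DF = P = 9407/10000 ≈ 0.940700
step 3 [3y] zero: DF = P = 8941/10000 ≈ 0.894100
step 4 [4y] zero: DF = P = 1091/1250 ≈ 0.872800
step 5 [5y] bond c/1=23/400: DF=(2200719/2000000 − 23/400·(0.962000+0.940700+0.894100+0.872800))/(1+23/400) = 841/1000 ≈ 0.841000
step 6 [6y] zero: DF = P = 8069/10000 ≈ 0.806900
step 7 [7y] bond c/1=17/400: DF=(515037/500000 − 17/400·(0.962000+0.940700+0.894100+0.872800+0.841000+0.806900))/(1+17/400) = 7713/10000 ≈ 0.771300
step 8 [8y] swap r/1=2399/68489: DF=(1 − 2399/68489·(0.962000+0.940700+0.894100+0.872800+0.841000+0.806900+0.771300))/(1+2399/68489) = 7601/10000 ≈ 0.760100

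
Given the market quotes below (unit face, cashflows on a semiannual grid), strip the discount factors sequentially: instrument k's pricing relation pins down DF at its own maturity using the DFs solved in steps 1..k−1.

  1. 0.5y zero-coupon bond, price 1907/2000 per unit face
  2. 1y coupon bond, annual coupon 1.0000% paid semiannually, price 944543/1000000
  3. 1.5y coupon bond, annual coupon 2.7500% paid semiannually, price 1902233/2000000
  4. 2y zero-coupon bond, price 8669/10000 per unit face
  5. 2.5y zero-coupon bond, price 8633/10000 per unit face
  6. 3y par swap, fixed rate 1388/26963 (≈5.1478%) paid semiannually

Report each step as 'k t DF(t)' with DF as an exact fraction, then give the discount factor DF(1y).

1 1/2 1907/2000
2 1 9351/10000
3 3/2 4563/5000
4 2 8669/10000
5 5/2 8633/10000
6 3 2153/2500
DF(1y) = 9351/10000 ≈ 0.935100

step 1 [0.5y] zero: DF = P = 1907/2000 ≈ 0.953500
step 2 [1y] bond c/2=1/200: DF=(944543/1000000 − 1/200·(0.953500))/(1+1/200) = 9351/10000 ≈ 0.935100
step 3 [1.5y] bond c/2=11/800: DF=(1902233/2000000 − 11/800·(0.953500+0.935100))/(1+11/800) = 4563/5000 ≈ 0.912600
step 4 [2y] zero: DF = P = 8669/10000 ≈ 0.866900
step 5 [2.5y] zero: DF = P = 8633/10000 ≈ 0.863300
step 6 [3y] swap r/2=694/26963: DF=(1 − 694/26963·(0.953500+0.935100+0.912600+0.866900+0.863300))/(1+694/26963) = 2153/2500 ≈ 0.861200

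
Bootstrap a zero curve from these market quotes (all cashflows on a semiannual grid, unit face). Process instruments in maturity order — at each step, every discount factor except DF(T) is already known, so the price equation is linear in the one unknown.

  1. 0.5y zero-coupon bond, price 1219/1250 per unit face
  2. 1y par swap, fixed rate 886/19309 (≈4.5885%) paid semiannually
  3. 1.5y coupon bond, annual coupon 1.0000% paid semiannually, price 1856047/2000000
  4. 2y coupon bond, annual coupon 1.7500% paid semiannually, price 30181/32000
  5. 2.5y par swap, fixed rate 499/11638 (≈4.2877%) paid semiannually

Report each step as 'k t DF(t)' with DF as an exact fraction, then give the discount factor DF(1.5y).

1 1/2 1219/1250
2 1 9557/10000
3 3/2 4569/5000
4 2 9103/10000
5 5/2 4501/5000
DF(1.5y) = 4569/5000 ≈ 0.913800

step 1 [0.5y] zero: DF = P = 1219/1250 ≈ 0.975200
step 2 [1y] swap r/2=443/19309: DF=(1 − 443/19309·(0.975200))/(1+443/19309) = 9557/10000 ≈ 0.955700
step 3 [1.5y] bond c/2=1/200: DF=(1856047/2000000 − 1/200·(0.975200+0.955700))/(1+1/200) = 4569/5000 ≈ 0.913800
step 4 [2y] bond c/2=7/800: DF=(30181/32000 − 7/800·(0.975200+0.955700+0.913800))/(1+7/800) = 9103/10000 ≈ 0.910300
step 5 [2.5y] swap r/2=499/23276: DF=(1 − 499/23276·(0.975200+0.955700+0.913800+0.910300))/(1+499/23276) = 4501/5000 ≈ 0.900200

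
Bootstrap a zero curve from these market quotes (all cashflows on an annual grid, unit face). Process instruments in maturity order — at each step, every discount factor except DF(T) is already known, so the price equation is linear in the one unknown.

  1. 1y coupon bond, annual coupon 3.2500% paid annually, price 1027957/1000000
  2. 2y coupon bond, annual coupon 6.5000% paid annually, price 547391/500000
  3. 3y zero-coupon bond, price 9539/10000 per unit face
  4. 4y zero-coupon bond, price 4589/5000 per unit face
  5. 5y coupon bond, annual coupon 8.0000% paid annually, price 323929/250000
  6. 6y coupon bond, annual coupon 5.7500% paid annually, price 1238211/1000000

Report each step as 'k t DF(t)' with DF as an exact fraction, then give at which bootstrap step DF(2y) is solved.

step 1 [1y] bond c/1=13/400: DF=(1027957/1000000 − 13/400·(0))/(1+13/400) = 2489/2500 ≈ 0.995600
step 2 [2y] bond c/1=13/200: DF=(547391/500000 − 13/200·(0.995600))/(1+13/200) = 1209/1250 ≈ 0.967200
step 3 [3y] zero: DF = P = 9539/10000 ≈ 0.953900
step 4 [4y] zero: DF = P = 4589/5000 ≈ 0.917800
step 5 [5y] bond c/1=2/25: DF=(323929/250000 − 2/25·(0.995600+0.967200+0.953900+0.917800))/(1+2/25) = 9157/10000 ≈ 0.915700
step 6 [6y] bond c/1=23/400: DF=(1238211/1000000 − 23/400·(0.995600+0.967200+0.953900+0.917800+0.915700))/(1+23/400) = 4563/5000 ≈ 0.912600

1 1 2489/2500
2 2 1209/1250
3 3 9539/10000
4 4 4589/5000
5 5 9157/10000
6 6 4563/5000
DF(2y) is solved at step 2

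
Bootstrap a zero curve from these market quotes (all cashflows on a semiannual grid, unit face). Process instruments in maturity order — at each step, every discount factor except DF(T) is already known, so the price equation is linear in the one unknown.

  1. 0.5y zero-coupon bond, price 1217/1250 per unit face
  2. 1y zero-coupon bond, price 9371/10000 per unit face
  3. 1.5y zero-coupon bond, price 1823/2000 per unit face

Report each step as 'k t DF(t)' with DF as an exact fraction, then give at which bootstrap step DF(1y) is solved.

1 1/2 1217/1250
2 1 9371/10000
3 3/2 1823/2000
DF(1y) is solved at step 2

step 1 [0.5y] zero: DF = P = 1217/1250 ≈ 0.973600
step 2 [1y] zero: DF = P = 9371/10000 ≈ 0.937100
step 3 [1.5y] zero: DF = P = 1823/2000 ≈ 0.911500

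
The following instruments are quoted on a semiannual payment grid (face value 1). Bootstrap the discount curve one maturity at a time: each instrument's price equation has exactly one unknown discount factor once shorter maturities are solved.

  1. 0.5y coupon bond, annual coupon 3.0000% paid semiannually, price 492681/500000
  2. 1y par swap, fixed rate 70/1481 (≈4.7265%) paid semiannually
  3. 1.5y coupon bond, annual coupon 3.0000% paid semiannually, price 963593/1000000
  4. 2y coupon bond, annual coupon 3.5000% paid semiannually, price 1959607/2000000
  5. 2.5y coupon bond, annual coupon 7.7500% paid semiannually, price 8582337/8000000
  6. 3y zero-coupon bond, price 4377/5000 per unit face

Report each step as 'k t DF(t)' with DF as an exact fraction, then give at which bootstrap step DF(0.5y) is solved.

step 1 [0.5y] bond c/2=3/200: DF=(492681/500000 − 3/200·(0))/(1+3/200) = 2427/2500 ≈ 0.970800
step 2 [1y] swap r/2=35/1481: DF=(1 − 35/1481·(0.970800))/(1+35/1481) = 1909/2000 ≈ 0.954500
step 3 [1.5y] bond c/2=3/200: DF=(963593/1000000 − 3/200·(0.970800+0.954500))/(1+3/200) = 9209/10000 ≈ 0.920900
step 4 [2y] bond c/2=7/400: DF=(1959607/2000000 − 7/400·(0.970800+0.954500+0.920900))/(1+7/400) = 457/500 ≈ 0.914000
step 5 [2.5y] bond c/2=31/800: DF=(8582337/8000000 − 31/800·(0.970800+0.954500+0.920900+0.914000))/(1+31/800) = 357/400 ≈ 0.892500
step 6 [3y] zero: DF = P = 4377/5000 ≈ 0.875400

1 1/2 2427/2500
2 1 1909/2000
3 3/2 9209/10000
4 2 457/500
5 5/2 357/400
6 3 4377/5000
DF(0.5y) is solved at step 1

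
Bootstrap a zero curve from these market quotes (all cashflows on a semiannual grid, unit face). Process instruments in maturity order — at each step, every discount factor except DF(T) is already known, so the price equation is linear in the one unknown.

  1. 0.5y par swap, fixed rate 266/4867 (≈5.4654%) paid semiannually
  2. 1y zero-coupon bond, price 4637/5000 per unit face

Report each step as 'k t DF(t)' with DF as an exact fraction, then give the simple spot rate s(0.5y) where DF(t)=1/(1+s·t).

1 1/2 4867/5000
2 1 4637/5000
s(0.5y) = (1/(4867/5000) − 1)/(1/2) = 266/4867 ≈ 5.4654%

step 1 [0.5y] swap r/2=133/4867: DF=(1 − 133/4867·(0))/(1+133/4867) = 4867/5000 ≈ 0.973400
step 2 [1y] zero: DF = P = 4637/5000 ≈ 0.927400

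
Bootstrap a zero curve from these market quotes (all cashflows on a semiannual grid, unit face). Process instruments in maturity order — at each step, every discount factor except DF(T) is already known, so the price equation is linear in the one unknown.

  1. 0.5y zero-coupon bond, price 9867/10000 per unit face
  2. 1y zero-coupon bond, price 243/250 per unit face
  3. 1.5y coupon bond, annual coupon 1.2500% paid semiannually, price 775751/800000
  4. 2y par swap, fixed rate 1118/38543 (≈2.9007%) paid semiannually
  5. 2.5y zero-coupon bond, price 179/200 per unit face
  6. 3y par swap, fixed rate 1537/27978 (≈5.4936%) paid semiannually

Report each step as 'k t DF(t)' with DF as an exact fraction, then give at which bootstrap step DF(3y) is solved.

step 1 [0.5y] zero: DF = P = 9867/10000 ≈ 0.986700
step 2 [1y] zero: DF = P = 243/250 ≈ 0.972000
step 3 [1.5y] bond c/2=1/160: DF=(775751/800000 − 1/160·(0.986700+0.972000))/(1+1/160) = 1903/2000 ≈ 0.951500
step 4 [2y] swap r/2=559/38543: DF=(1 − 559/38543·(0.986700+0.972000+0.951500))/(1+559/38543) = 9441/10000 ≈ 0.944100
step 5 [2.5y] zero: DF = P = 179/200 ≈ 0.895000
step 6 [3y] swap r/2=1537/55956: DF=(1 − 1537/55956·(0.986700+0.972000+0.951500+0.944100+0.895000))/(1+1537/55956) = 8463/10000 ≈ 0.846300

1 1/2 9867/10000
2 1 243/250
3 3/2 1903/2000
4 2 9441/10000
5 5/2 179/200
6 3 8463/10000
DF(3y) is solved at step 6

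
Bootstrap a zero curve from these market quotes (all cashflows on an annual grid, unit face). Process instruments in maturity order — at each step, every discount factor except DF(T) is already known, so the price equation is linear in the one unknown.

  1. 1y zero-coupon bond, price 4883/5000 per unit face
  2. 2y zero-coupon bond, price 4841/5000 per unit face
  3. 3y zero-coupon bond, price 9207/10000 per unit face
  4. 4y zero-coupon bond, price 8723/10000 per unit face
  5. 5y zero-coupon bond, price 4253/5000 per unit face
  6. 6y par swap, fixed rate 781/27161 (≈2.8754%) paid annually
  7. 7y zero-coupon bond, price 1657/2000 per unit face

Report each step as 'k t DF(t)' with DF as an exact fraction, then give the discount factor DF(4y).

1 1 4883/5000
2 2 4841/5000
3 3 9207/10000
4 4 8723/10000
5 5 4253/5000
6 6 4219/5000
7 7 1657/2000
DF(4y) = 8723/10000 ≈ 0.872300

step 1 [1y] zero: DF = P = 4883/5000 ≈ 0.976600
step 2 [2y] zero: DF = P = 4841/5000 ≈ 0.968200
step 3 [3y] zero: DF = P = 9207/10000 ≈ 0.920700
step 4 [4y] zero: DF = P = 8723/10000 ≈ 0.872300
step 5 [5y] zero: DF = P = 4253/5000 ≈ 0.850600
step 6 [6y] swap r/1=781/27161: DF=(1 − 781/27161·(0.976600+0.968200+0.920700+0.872300+0.850600))/(1+781/27161) = 4219/5000 ≈ 0.843800
step 7 [7y] zero: DF = P = 1657/2000 ≈ 0.828500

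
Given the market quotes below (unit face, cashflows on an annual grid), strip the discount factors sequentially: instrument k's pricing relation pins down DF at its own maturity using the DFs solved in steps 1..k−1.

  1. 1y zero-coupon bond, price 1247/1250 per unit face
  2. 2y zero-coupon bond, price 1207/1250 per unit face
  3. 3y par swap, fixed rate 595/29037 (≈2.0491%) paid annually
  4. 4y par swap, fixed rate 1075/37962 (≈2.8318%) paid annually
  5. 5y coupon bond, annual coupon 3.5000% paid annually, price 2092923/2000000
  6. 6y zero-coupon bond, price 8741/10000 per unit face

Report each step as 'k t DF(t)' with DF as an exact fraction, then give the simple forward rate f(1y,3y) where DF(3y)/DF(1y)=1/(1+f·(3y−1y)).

step 1 [1y] zero: DF = P = 1247/1250 ≈ 0.997600
step 2 [2y] zero: DF = P = 1207/1250 ≈ 0.965600
step 3 [3y] swap r/1=595/29037: DF=(1 − 595/29037·(0.997600+0.965600))/(1+595/29037) = 1881/2000 ≈ 0.940500
step 4 [4y] swap r/1=1075/37962: DF=(1 − 1075/37962·(0.997600+0.965600+0.940500))/(1+1075/37962) = 357/400 ≈ 0.892500
step 5 [5y] bond c/1=7/200: DF=(2092923/2000000 − 7/200·(0.997600+0.965600+0.940500+0.892500))/(1+7/200) = 8827/10000 ≈ 0.882700
step 6 [6y] zero: DF = P = 8741/10000 ≈ 0.874100

1 1 1247/1250
2 2 1207/1250
3 3 1881/2000
4 4 357/400
5 5 8827/10000
6 6 8741/10000
f(1y,3y) = ((1247/1250)/(1881/2000) − 1)/(2) = 571/18810 ≈ 3.0356%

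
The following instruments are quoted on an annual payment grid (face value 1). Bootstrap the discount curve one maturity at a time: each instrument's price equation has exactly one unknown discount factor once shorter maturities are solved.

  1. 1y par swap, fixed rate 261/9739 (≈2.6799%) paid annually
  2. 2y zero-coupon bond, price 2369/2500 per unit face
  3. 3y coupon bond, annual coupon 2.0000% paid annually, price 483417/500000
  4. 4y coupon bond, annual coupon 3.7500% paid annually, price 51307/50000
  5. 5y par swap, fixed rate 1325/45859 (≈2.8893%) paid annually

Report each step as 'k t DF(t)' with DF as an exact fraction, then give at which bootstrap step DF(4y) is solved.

1 1 9739/10000
2 2 2369/2500
3 3 4551/5000
4 4 8867/10000
5 5 347/400
DF(4y) is solved at step 4

step 1 [1y] swap r/1=261/9739: DF=(1 − 261/9739·(0))/(1+261/9739) = 9739/10000 ≈ 0.973900
step 2 [2y] zero: DF = P = 2369/2500 ≈ 0.947600
step 3 [3y] bond c/1=1/50: DF=(483417/500000 − 1/50·(0.973900+0.947600))/(1+1/50) = 4551/5000 ≈ 0.910200
step 4 [4y] bond c/1=3/80: DF=(51307/50000 − 3/80·(0.973900+0.947600+0.910200))/(1+3/80) = 8867/10000 ≈ 0.886700
step 5 [5y] swap r/1=1325/45859: DF=(1 − 1325/45859·(0.973900+0.947600+0.910200+0.886700))/(1+1325/45859) = 347/400 ≈ 0.867500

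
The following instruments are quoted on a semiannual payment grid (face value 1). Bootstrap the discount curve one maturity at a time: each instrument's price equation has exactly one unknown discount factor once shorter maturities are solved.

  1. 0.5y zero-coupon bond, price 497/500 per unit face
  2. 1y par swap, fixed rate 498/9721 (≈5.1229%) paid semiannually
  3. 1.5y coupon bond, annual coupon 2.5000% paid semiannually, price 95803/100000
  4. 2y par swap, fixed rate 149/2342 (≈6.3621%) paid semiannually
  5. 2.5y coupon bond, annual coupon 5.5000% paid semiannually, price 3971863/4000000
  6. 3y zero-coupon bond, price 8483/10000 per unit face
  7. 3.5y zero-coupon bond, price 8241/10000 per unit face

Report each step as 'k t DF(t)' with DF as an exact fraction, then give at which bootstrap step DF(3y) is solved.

step 1 [0.5y] zero: DF = P = 497/500 ≈ 0.994000
step 2 [1y] swap r/2=249/9721: DF=(1 − 249/9721·(0.994000))/(1+249/9721) = 4751/5000 ≈ 0.950200
step 3 [1.5y] bond c/2=1/80: DF=(95803/100000 − 1/80·(0.994000+0.950200))/(1+1/80) = 4611/5000 ≈ 0.922200
step 4 [2y] swap r/2=149/4684: DF=(1 − 149/4684·(0.994000+0.950200+0.922200))/(1+149/4684) = 1101/1250 ≈ 0.880800
step 5 [2.5y] bond c/2=11/400: DF=(3971863/4000000 − 11/400·(0.994000+0.950200+0.922200+0.880800))/(1+11/400) = 8661/10000 ≈ 0.866100
step 6 [3y] zero: DF = P = 8483/10000 ≈ 0.848300
step 7 [3.5y] zero: DF = P = 8241/10000 ≈ 0.824100

1 1/2 497/500
2 1 4751/5000
3 3/2 4611/5000
4 2 1101/1250
5 5/2 8661/10000
6 3 8483/10000
7 7/2 8241/10000
DF(3y) is solved at step 6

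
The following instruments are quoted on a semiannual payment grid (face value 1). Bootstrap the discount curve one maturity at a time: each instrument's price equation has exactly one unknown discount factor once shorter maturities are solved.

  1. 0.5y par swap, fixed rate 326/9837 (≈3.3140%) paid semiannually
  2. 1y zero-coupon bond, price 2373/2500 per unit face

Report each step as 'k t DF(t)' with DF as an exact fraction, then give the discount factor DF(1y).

step 1 [0.5y] swap r/2=163/9837: DF=(1 − 163/9837·(0))/(1+163/9837) = 9837/10000 ≈ 0.983700
step 2 [1y] zero: DF = P = 2373/2500 ≈ 0.949200

1 1/2 9837/10000
2 1 2373/2500
DF(1y) = 2373/2500 ≈ 0.949200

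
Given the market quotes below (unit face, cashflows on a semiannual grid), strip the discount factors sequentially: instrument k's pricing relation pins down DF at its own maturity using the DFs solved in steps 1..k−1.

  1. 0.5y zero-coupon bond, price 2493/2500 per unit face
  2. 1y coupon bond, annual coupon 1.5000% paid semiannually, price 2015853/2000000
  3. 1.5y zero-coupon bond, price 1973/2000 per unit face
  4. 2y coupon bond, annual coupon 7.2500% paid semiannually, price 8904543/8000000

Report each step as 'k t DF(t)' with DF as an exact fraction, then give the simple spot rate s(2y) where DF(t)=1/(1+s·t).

step 1 [0.5y] zero: DF = P = 2493/2500 ≈ 0.997200
step 2 [1y] bond c/2=3/400: DF=(2015853/2000000 − 3/400·(0.997200))/(1+3/400) = 993/1000 ≈ 0.993000
step 3 [1.5y] zero: DF = P = 1973/2000 ≈ 0.986500
step 4 [2y] bond c/2=29/800: DF=(8904543/8000000 − 29/800·(0.997200+0.993000+0.986500))/(1+29/800) = 97/100 ≈ 0.970000

1 1/2 2493/2500
2 1 993/1000
3 3/2 1973/2000
4 2 97/100
s(2y) = (1/(97/100) − 1)/(2) = 3/194 ≈ 1.5464%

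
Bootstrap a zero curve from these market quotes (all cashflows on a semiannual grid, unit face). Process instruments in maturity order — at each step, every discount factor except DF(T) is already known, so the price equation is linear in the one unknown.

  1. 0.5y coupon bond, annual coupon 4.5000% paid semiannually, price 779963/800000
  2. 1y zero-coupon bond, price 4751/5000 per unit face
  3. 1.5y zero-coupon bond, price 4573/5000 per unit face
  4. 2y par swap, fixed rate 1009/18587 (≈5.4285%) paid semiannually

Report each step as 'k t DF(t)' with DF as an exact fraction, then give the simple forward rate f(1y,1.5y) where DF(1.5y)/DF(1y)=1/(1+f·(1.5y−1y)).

1 1/2 1907/2000
2 1 4751/5000
3 3/2 4573/5000
4 2 8991/10000
f(1y,1.5y) = ((4751/5000)/(4573/5000) − 1)/(1/2) = 356/4573 ≈ 7.7848%

step 1 [0.5y] bond c/2=9/400: DF=(779963/800000 − 9/400·(0))/(1+9/400) = 1907/2000 ≈ 0.953500
step 2 [1y] zero: DF = P = 4751/5000 ≈ 0.950200
step 3 [1.5y] zero: DF = P = 4573/5000 ≈ 0.914600
step 4 [2y] swap r/2=1009/37174: DF=(1 − 1009/37174·(0.953500+0.950200+0.914600))/(1+1009/37174) = 8991/10000 ≈ 0.899100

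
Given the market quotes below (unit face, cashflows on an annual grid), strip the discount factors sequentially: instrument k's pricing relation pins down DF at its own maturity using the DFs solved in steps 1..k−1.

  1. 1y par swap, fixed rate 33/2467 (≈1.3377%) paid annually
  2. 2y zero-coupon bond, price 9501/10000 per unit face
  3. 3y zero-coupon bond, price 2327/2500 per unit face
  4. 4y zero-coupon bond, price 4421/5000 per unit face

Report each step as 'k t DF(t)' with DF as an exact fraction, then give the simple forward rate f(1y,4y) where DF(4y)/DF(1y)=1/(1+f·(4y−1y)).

step 1 [1y] swap r/1=33/2467: DF=(1 − 33/2467·(0))/(1+33/2467) = 2467/2500 ≈ 0.986800
step 2 [2y] zero: DF = P = 9501/10000 ≈ 0.950100
step 3 [3y] zero: DF = P = 2327/2500 ≈ 0.930800
step 4 [4y] zero: DF = P = 4421/5000 ≈ 0.884200

1 1 2467/2500
2 2 9501/10000
3 3 2327/2500
4 4 4421/5000
f(1y,4y) = ((2467/2500)/(4421/5000) − 1)/(3) = 171/4421 ≈ 3.8679%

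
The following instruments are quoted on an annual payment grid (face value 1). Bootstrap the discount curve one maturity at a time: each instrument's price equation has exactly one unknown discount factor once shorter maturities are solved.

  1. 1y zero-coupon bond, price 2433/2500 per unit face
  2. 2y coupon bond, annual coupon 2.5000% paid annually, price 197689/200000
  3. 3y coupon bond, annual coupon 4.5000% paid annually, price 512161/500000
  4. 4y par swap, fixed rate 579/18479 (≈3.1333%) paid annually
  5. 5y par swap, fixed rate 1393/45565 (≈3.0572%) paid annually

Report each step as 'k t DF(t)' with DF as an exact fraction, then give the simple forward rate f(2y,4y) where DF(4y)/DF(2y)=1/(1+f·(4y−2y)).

step 1 [1y] zero: DF = P = 2433/2500 ≈ 0.973200
step 2 [2y] bond c/1=1/40: DF=(197689/200000 − 1/40·(0.973200))/(1+1/40) = 4703/5000 ≈ 0.940600
step 3 [3y] bond c/1=9/200: DF=(512161/500000 − 9/200·(0.973200+0.940600))/(1+9/200) = 4489/5000 ≈ 0.897800
step 4 [4y] swap r/1=579/18479: DF=(1 − 579/18479·(0.973200+0.940600+0.897800))/(1+579/18479) = 4421/5000 ≈ 0.884200
step 5 [5y] swap r/1=1393/45565: DF=(1 − 1393/45565·(0.973200+0.940600+0.897800+0.884200))/(1+1393/45565) = 8607/10000 ≈ 0.860700

1 1 2433/2500
2 2 4703/5000
3 3 4489/5000
4 4 4421/5000
5 5 8607/10000
f(2y,4y) = ((4703/5000)/(4421/5000) − 1)/(2) = 141/4421 ≈ 3.1893%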